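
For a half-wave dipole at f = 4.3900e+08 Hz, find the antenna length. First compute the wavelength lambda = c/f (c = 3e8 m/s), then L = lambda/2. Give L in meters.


lambda = c / f = 3.0000e+08 / 4.3900e+08 = 0.6833713 m
L = lambda / 2 = 0.6833713 / 2 = 0.3417 m

0.3417 m


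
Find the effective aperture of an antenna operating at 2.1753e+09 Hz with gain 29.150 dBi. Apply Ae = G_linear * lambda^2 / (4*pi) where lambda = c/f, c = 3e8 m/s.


lambda = c / f = 3.0000e+08 / 2.1753e+09 = 0.1379120 m
G_linear = 10^(29.150/10) = 822.2426
Ae = G_linear * lambda^2 / (4*pi) = 822.2426 * 0.1379120^2 / (4*pi) = 1.244 m^2

1.244 m^2


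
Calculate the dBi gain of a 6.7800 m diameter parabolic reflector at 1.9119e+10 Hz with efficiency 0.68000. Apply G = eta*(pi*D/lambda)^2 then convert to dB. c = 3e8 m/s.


lambda = c / f = 3.0000e+08 / 1.9119e+10 = 0.01569120 m
G_linear = 0.68000 * (pi * 6.7800 / 0.01569120)^2 = 1.253013e+06
G_dBi = 10 * log10(1.253013e+06) = 60.98 dBi

60.98 dBi


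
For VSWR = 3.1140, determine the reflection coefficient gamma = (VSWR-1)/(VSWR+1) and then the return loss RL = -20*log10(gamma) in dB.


gamma = (3.1140 - 1) / (3.1140 + 1) = 0.5138551
RL = -20 * log10(0.5138551) = 5.783 dB

5.783 dB


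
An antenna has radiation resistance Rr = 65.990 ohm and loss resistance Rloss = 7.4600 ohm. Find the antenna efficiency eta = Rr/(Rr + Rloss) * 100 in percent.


eta = 65.990 / (65.990 + 7.4600) * 100 = 89.84%

89.84%


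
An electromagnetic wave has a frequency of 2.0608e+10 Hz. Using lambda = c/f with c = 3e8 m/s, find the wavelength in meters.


lambda = c / f = 3.0000e+08 / 2.0608e+10 = 0.01456 m

0.01456 m


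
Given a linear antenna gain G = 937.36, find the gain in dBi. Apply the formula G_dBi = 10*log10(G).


G_dBi = 10 * log10(937.36) = 29.72 dBi

29.72 dBi


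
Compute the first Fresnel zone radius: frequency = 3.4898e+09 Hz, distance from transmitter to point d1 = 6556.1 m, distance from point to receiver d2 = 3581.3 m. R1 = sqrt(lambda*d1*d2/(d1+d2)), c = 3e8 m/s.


lambda = c / f = 3.0000e+08 / 3.4898e+09 = 0.08596481 m
R1 = sqrt(0.08596481 * 6556.1 * 3581.3 / (6556.1 + 3581.3)) = 14.11 m

14.11 m


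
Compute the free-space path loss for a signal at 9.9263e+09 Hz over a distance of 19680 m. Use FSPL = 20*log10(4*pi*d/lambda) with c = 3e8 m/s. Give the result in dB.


lambda = c / f = 3.0000e+08 / 9.9263e+09 = 0.03022274 m
FSPL = 20 * log10(4*pi*19680/0.03022274) = 138.3 dB

138.3 dB


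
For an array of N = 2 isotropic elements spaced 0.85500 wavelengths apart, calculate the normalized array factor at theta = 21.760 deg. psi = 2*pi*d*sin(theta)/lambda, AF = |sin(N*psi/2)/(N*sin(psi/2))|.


psi = 2*pi*0.85500*sin(21.760 deg) = 1.991551 rad
AF = |sin(2*1.991551/2) / (2*sin(1.991551/2))| = 0.5439

0.5439


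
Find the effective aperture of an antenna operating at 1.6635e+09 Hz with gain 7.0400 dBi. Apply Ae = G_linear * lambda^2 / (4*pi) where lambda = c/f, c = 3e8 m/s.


lambda = c / f = 3.0000e+08 / 1.6635e+09 = 0.1803427 m
G_linear = 10^(7.0400/10) = 5.058247
Ae = G_linear * lambda^2 / (4*pi) = 5.058247 * 0.1803427^2 / (4*pi) = 0.01309 m^2

0.01309 m^2


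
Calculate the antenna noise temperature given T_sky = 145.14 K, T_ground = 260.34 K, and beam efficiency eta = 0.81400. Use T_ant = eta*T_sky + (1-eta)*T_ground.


T_ant = 0.81400 * 145.14 + (1 - 0.81400) * 260.34 = 166.6 K

166.6 K


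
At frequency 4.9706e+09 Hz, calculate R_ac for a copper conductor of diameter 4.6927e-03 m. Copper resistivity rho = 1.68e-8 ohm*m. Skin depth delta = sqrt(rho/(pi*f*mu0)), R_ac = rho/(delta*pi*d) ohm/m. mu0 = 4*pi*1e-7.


delta = sqrt(1.68e-8 / (pi * 4.9706e+09 * 4*pi*1e-7)) = 9.252740e-07 m
R_ac = 1.68e-8 / (9.252740e-07 * pi * 4.6927e-03) = 1.232 ohm/m

1.232 ohm/m


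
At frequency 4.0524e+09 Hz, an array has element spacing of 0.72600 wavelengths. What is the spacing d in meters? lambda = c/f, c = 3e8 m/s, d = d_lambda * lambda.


lambda = c / f = 3.0000e+08 / 4.0524e+09 = 0.07403020 m
d = 0.72600 * 0.07403020 = 0.05375 m

0.05375 m


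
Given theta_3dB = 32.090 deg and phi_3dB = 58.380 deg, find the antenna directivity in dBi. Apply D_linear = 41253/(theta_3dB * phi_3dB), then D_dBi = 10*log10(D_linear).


D_linear = 41253 / (32.090 * 58.380) = 22.02022
D_dBi = 10 * log10(22.02022) = 13.43 dBi

13.43 dBi


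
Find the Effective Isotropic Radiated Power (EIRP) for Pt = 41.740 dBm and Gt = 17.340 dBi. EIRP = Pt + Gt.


EIRP = Pt + Gt = 41.740 + 17.340 = 59.08 dBm

59.08 dBm


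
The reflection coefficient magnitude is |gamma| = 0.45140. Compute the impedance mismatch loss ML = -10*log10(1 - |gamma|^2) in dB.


ML = -10 * log10(1 - 0.45140^2) = -10 * log10(0.79623804) = 0.9896 dB

0.9896 dB


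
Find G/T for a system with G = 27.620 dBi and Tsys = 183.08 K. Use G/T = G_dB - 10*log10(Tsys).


G/T = 27.620 - 10*log10(183.08) = 27.620 - 22.62641 = 4.994 dB/K

4.994 dB/K


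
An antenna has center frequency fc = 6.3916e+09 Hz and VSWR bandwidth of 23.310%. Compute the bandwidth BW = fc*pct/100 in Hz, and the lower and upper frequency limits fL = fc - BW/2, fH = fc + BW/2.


BW = 6.3916e+09 * 23.310/100 = 1.489882e+09 Hz
fL = 6.3916e+09 - 1.489882e+09/2 = 5.647e+09 Hz
fH = 6.3916e+09 + 1.489882e+09/2 = 7.137e+09 Hz

BW=1.490e+09 Hz, fL=5.647e+09 Hz, fH=7.137e+09 Hz


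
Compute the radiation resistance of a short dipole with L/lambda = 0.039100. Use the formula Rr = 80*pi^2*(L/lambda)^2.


Rr = 80 * pi^2 * (0.039100)^2 = 80 * 9.869604 * 1.528810e-03 = 1.207 ohm

1.207 ohm


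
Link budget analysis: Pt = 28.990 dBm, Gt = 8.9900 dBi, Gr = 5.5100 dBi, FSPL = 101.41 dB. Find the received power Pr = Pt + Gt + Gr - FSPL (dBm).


Pr = 28.990 + 8.9900 + 5.5100 - 101.41 = -57.92 dBm

-57.92 dBm


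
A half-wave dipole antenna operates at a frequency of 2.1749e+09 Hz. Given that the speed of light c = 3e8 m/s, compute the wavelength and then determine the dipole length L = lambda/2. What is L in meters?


lambda = c / f = 3.0000e+08 / 2.1749e+09 = 0.1379374 m
L = lambda / 2 = 0.1379374 / 2 = 0.06897 m

0.06897 m


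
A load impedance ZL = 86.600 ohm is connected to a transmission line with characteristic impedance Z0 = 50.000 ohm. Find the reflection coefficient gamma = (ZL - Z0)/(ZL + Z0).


gamma = (86.600 - 50.000) / (86.600 + 50.000) = 0.2679

0.2679


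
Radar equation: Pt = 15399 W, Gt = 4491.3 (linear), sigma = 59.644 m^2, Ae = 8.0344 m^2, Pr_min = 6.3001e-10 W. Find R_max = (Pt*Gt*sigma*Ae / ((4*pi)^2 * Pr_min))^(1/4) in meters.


R^4 = 15399*4491.3*59.644*8.0344 / ((4*pi)^2 * 6.3001e-10) = 3.331330e+17
R_max = 3.331330e+17^0.25 = 24025 m

24025 m


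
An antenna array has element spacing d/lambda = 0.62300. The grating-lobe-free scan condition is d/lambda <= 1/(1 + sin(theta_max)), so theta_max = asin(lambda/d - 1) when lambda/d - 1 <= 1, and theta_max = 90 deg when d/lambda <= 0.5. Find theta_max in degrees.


lambda/d - 1 = 1/0.62300 - 1 = 0.6051364
theta_max = asin(0.6051364) = 37.24 deg

37.24 deg


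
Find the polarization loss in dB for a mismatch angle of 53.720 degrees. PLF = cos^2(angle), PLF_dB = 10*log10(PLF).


PLF_linear = cos^2(53.720 deg) = 0.3501465
PLF_dB = 10 * log10(0.3501465) = -4.558 dB

-4.558 dB


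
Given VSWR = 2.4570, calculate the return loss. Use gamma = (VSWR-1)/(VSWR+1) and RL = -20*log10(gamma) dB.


gamma = (2.4570 - 1) / (2.4570 + 1) = 0.4214637
RL = -20 * log10(0.4214637) = 7.505 dB

7.505 dB


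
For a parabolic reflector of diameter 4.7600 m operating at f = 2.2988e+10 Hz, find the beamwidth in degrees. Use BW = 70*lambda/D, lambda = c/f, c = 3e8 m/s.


lambda = c / f = 3.0000e+08 / 2.2988e+10 = 0.01305029 m
BW = 70 * 0.01305029 / 4.7600 = 0.1919 deg

0.1919 deg


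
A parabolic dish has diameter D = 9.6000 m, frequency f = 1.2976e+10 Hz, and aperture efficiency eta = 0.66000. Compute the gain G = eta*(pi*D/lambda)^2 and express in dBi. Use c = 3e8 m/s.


lambda = c / f = 3.0000e+08 / 1.2976e+10 = 0.02311961 m
G_linear = 0.66000 * (pi * 9.6000 / 0.02311961)^2 = 1.123117e+06
G_dBi = 10 * log10(1.123117e+06) = 60.50 dBi

60.50 dBi


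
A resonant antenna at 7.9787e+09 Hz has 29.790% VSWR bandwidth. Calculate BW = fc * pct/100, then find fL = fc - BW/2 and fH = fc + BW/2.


BW = 7.9787e+09 * 29.790/100 = 2.376855e+09 Hz
fL = 7.9787e+09 - 2.376855e+09/2 = 6.790e+09 Hz
fH = 7.9787e+09 + 2.376855e+09/2 = 9.167e+09 Hz

BW=2.377e+09 Hz, fL=6.790e+09 Hz, fH=9.167e+09 Hz


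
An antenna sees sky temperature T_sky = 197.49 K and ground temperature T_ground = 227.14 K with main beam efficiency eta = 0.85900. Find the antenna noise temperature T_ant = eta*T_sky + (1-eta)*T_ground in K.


T_ant = 0.85900 * 197.49 + (1 - 0.85900) * 227.14 = 201.7 K

201.7 K


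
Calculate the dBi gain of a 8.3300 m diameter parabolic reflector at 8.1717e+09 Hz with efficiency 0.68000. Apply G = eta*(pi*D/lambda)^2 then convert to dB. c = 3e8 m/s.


lambda = c / f = 3.0000e+08 / 8.1717e+09 = 0.03671207 m
G_linear = 0.68000 * (pi * 8.3300 / 0.03671207)^2 = 345526.1
G_dBi = 10 * log10(345526.1) = 55.38 dBi

55.38 dBi


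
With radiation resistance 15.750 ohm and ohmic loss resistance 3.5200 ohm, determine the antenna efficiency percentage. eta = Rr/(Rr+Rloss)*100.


eta = 15.750 / (15.750 + 3.5200) * 100 = 81.73%

81.73%


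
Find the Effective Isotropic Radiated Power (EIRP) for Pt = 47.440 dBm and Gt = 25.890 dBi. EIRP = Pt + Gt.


EIRP = Pt + Gt = 47.440 + 25.890 = 73.33 dBm

73.33 dBm


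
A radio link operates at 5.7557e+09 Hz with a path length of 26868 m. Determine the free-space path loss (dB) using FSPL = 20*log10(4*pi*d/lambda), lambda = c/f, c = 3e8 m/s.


lambda = c / f = 3.0000e+08 / 5.7557e+09 = 0.05212224 m
FSPL = 20 * log10(4*pi*26868/0.05212224) = 136.2 dB

136.2 dB


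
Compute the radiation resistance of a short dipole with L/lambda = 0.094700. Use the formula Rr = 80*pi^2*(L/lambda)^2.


Rr = 80 * pi^2 * (0.094700)^2 = 80 * 9.869604 * 8.968090e-03 = 7.081 ohm

7.081 ohm


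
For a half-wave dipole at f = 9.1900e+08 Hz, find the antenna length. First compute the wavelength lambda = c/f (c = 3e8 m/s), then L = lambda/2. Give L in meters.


lambda = c / f = 3.0000e+08 / 9.1900e+08 = 0.3264418 m
L = lambda / 2 = 0.3264418 / 2 = 0.1632 m

0.1632 m


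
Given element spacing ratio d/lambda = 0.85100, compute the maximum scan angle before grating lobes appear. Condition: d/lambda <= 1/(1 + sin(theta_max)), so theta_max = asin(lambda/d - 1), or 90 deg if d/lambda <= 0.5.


lambda/d - 1 = 1/0.85100 - 1 = 0.1750881
theta_max = asin(0.1750881) = 10.08 deg

10.08 deg


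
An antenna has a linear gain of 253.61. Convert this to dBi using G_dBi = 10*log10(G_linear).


G_dBi = 10 * log10(253.61) = 24.04 dBi

24.04 dBi


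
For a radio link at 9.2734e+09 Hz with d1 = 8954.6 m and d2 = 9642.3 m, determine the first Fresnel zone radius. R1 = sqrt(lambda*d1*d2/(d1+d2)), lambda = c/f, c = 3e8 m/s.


lambda = c / f = 3.0000e+08 / 9.2734e+09 = 0.03235059 m
R1 = sqrt(0.03235059 * 8954.6 * 9642.3 / (8954.6 + 9642.3)) = 12.26 m

12.26 m


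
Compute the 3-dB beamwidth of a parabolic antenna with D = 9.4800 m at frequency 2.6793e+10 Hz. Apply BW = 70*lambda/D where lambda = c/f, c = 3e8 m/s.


lambda = c / f = 3.0000e+08 / 2.6793e+10 = 0.01119695 m
BW = 70 * 0.01119695 / 9.4800 = 0.08268 deg

0.08268 deg


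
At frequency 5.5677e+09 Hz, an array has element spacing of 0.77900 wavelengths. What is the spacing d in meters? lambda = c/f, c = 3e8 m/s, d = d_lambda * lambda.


lambda = c / f = 3.0000e+08 / 5.5677e+09 = 0.05388221 m
d = 0.77900 * 0.05388221 = 0.04197 m

0.04197 m


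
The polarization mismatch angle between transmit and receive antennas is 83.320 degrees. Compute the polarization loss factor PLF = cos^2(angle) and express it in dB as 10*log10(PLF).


PLF_linear = cos^2(83.320 deg) = 0.01353128
PLF_dB = 10 * log10(0.01353128) = -18.69 dB

-18.69 dB


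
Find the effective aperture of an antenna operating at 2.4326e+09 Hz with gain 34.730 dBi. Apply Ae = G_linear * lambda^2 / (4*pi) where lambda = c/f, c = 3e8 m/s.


lambda = c / f = 3.0000e+08 / 2.4326e+09 = 0.1233248 m
G_linear = 10^(34.730/10) = 2971.666
Ae = G_linear * lambda^2 / (4*pi) = 2971.666 * 0.1233248^2 / (4*pi) = 3.597 m^2

3.597 m^2


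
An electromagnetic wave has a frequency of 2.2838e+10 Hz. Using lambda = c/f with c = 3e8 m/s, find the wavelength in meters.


lambda = c / f = 3.0000e+08 / 2.2838e+10 = 0.01314 m

0.01314 m


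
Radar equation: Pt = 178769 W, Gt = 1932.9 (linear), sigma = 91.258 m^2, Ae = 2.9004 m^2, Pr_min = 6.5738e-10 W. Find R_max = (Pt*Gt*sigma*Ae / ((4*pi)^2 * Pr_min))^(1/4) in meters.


R^4 = 178769*1932.9*91.258*2.9004 / ((4*pi)^2 * 6.5738e-10) = 8.810372e+17
R_max = 8.810372e+17^0.25 = 30637 m

30637 m


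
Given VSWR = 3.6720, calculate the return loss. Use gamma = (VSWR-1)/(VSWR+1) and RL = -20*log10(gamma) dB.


gamma = (3.6720 - 1) / (3.6720 + 1) = 0.5719178
RL = -20 * log10(0.5719178) = 4.853 dB

4.853 dB


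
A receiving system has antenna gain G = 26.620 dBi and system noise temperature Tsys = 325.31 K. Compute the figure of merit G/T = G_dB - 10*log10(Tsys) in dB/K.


G/T = 26.620 - 10*log10(325.31) = 26.620 - 25.12297 = 1.497 dB/K

1.497 dB/K


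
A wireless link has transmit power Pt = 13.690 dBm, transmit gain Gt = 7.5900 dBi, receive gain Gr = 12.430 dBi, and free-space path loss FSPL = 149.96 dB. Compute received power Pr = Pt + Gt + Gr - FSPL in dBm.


Pr = 13.690 + 7.5900 + 12.430 - 149.96 = -116.25 dBm

-116.25 dBm


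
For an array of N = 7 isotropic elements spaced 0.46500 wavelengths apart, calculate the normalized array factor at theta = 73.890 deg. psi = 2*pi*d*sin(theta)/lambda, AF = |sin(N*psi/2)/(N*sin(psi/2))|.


psi = 2*pi*0.46500*sin(73.890 deg) = 2.806949 rad
AF = |sin(7*2.806949/2) / (7*sin(2.806949/2))| = 0.05636

0.05636


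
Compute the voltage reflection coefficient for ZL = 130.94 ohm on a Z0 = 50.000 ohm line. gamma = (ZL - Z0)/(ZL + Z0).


gamma = (130.94 - 50.000) / (130.94 + 50.000) = 0.4473

0.4473


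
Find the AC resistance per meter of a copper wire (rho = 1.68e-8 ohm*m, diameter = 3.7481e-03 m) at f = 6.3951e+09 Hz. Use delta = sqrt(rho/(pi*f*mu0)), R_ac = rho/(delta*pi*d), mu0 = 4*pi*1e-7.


delta = sqrt(1.68e-8 / (pi * 6.3951e+09 * 4*pi*1e-7)) = 8.157388e-07 m
R_ac = 1.68e-8 / (8.157388e-07 * pi * 3.7481e-03) = 1.749 ohm/m

1.749 ohm/m


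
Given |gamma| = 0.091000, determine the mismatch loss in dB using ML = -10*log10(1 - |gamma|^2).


ML = -10 * log10(1 - 0.091000^2) = -10 * log10(0.991719) = 0.03611 dB

0.03611 dB


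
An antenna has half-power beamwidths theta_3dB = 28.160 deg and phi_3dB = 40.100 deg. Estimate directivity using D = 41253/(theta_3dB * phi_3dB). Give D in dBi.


D_linear = 41253 / (28.160 * 40.100) = 36.53243
D_dBi = 10 * log10(36.53243) = 15.63 dBi

15.63 dBi


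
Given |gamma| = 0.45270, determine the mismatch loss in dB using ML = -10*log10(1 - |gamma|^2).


ML = -10 * log10(1 - 0.45270^2) = -10 * log10(0.79506271) = 0.9960 dB

0.9960 dB


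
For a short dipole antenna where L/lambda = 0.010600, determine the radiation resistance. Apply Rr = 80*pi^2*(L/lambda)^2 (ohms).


Rr = 80 * pi^2 * (0.010600)^2 = 80 * 9.869604 * 1.123600e-04 = 0.08872 ohm

0.08872 ohm


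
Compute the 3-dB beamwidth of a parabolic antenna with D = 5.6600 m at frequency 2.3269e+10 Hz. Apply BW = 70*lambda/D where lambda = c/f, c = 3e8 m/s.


lambda = c / f = 3.0000e+08 / 2.3269e+10 = 0.01289269 m
BW = 70 * 0.01289269 / 5.6600 = 0.1595 deg

0.1595 deg


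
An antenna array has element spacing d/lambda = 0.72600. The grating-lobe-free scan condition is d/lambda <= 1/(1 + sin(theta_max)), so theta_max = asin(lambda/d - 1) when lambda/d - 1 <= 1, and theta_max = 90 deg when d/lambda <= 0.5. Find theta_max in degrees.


lambda/d - 1 = 1/0.72600 - 1 = 0.3774105
theta_max = asin(0.3774105) = 22.17 deg

22.17 deg


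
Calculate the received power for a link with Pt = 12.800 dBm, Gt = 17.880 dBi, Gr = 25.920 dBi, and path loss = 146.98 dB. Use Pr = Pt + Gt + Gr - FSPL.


Pr = 12.800 + 17.880 + 25.920 - 146.98 = -90.38 dBm

-90.38 dBm


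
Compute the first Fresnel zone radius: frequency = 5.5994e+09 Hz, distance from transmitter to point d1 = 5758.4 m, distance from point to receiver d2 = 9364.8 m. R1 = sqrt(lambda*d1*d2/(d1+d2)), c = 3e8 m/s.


lambda = c / f = 3.0000e+08 / 5.5994e+09 = 0.05357717 m
R1 = sqrt(0.05357717 * 5758.4 * 9364.8 / (5758.4 + 9364.8)) = 13.82 m

13.82 m


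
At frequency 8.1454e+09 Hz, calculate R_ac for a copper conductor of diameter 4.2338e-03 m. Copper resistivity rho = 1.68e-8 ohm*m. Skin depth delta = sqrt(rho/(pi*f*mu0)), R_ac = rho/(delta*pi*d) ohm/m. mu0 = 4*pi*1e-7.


delta = sqrt(1.68e-8 / (pi * 8.1454e+09 * 4*pi*1e-7)) = 7.228007e-07 m
R_ac = 1.68e-8 / (7.228007e-07 * pi * 4.2338e-03) = 1.747 ohm/m

1.747 ohm/m


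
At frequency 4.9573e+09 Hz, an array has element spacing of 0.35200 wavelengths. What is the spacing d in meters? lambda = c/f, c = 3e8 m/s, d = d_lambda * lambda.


lambda = c / f = 3.0000e+08 / 4.9573e+09 = 0.06051681 m
d = 0.35200 * 0.06051681 = 0.02130 m

0.02130 m


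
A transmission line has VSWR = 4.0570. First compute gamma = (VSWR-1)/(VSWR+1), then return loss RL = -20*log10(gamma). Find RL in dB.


gamma = (4.0570 - 1) / (4.0570 + 1) = 0.6045086
RL = -20 * log10(0.6045086) = 4.372 dB

4.372 dB


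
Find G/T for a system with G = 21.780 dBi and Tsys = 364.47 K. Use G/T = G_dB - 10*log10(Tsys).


G/T = 21.780 - 10*log10(364.47) = 21.780 - 25.61662 = -3.837 dB/K

-3.837 dB/K


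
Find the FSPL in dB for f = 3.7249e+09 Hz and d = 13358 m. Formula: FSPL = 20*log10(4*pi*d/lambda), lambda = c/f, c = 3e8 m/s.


lambda = c / f = 3.0000e+08 / 3.7249e+09 = 0.08053907 m
FSPL = 20 * log10(4*pi*13358/0.08053907) = 126.4 dB

126.4 dB


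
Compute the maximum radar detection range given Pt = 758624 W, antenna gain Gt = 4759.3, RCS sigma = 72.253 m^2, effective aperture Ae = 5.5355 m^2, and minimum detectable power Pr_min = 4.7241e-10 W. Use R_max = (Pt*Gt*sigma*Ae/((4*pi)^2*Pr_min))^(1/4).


R^4 = 758624*4759.3*72.253*5.5355 / ((4*pi)^2 * 4.7241e-10) = 1.935725e+19
R_max = 1.935725e+19^0.25 = 66330 m

66330 m


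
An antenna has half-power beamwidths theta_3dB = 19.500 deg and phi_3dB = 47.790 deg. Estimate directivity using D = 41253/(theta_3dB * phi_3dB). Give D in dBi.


D_linear = 41253 / (19.500 * 47.790) = 44.26739
D_dBi = 10 * log10(44.26739) = 16.46 dBi

16.46 dBi


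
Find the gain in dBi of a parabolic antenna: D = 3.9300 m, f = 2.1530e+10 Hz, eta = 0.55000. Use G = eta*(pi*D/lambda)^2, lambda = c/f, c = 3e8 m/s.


lambda = c / f = 3.0000e+08 / 2.1530e+10 = 0.01393405 m
G_linear = 0.55000 * (pi * 3.9300 / 0.01393405)^2 = 431810.1
G_dBi = 10 * log10(431810.1) = 56.35 dBi

56.35 dBi


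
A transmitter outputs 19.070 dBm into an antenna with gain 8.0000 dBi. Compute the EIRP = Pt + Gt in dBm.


EIRP = Pt + Gt = 19.070 + 8.0000 = 27.07 dBm

27.07 dBm


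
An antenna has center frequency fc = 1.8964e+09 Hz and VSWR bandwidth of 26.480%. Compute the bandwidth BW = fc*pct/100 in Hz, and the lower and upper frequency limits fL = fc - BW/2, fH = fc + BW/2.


BW = 1.8964e+09 * 26.480/100 = 5.021667e+08 Hz
fL = 1.8964e+09 - 5.021667e+08/2 = 1.645e+09 Hz
fH = 1.8964e+09 + 5.021667e+08/2 = 2.147e+09 Hz

BW=5.022e+08 Hz, fL=1.645e+09 Hz, fH=2.147e+09 Hz


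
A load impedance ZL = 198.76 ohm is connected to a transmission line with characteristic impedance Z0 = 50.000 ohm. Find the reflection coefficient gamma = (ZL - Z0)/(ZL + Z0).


gamma = (198.76 - 50.000) / (198.76 + 50.000) = 0.5980

0.5980


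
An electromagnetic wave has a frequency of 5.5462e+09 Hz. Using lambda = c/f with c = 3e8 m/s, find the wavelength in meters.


lambda = c / f = 3.0000e+08 / 5.5462e+09 = 0.05409 m

0.05409 m


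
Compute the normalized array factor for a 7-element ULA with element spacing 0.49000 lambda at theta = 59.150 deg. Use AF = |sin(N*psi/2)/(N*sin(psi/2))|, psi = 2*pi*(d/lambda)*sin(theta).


psi = 2*pi*0.49000*sin(59.150 deg) = 2.643155 rad
AF = |sin(7*2.643155/2) / (7*sin(2.643155/2))| = 0.02548

0.02548


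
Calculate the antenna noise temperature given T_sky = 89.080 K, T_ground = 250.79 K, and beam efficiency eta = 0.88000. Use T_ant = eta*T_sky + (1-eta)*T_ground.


T_ant = 0.88000 * 89.080 + (1 - 0.88000) * 250.79 = 108.5 K

108.5 K


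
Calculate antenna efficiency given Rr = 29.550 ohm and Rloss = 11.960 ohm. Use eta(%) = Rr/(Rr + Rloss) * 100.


eta = 29.550 / (29.550 + 11.960) * 100 = 71.19%

71.19%


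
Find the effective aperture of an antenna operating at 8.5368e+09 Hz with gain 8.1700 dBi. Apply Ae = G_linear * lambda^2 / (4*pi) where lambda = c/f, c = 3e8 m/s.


lambda = c / f = 3.0000e+08 / 8.5368e+09 = 0.03514197 m
G_linear = 10^(8.1700/10) = 6.561453
Ae = G_linear * lambda^2 / (4*pi) = 6.561453 * 0.03514197^2 / (4*pi) = 6.448e-04 m^2

6.448e-04 m^2


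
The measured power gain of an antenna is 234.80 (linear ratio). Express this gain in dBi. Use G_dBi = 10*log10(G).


G_dBi = 10 * log10(234.80) = 23.71 dBi

23.71 dBi


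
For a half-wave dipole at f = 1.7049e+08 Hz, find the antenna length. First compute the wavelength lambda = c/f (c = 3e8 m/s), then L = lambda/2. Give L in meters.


lambda = c / f = 3.0000e+08 / 1.7049e+08 = 1.759634 m
L = lambda / 2 = 1.759634 / 2 = 0.8798 m

0.8798 m


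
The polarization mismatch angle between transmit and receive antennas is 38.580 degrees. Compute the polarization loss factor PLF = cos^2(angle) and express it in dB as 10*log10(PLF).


PLF_linear = cos^2(38.580 deg) = 0.6111146
PLF_dB = 10 * log10(0.6111146) = -2.139 dB

-2.139 dB


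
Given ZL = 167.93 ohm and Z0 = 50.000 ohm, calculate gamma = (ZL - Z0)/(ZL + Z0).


gamma = (167.93 - 50.000) / (167.93 + 50.000) = 0.5411

0.5411


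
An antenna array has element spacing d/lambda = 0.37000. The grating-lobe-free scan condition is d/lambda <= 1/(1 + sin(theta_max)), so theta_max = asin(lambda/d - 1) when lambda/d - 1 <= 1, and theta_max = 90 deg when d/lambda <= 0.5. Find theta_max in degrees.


lambda/d - 1 = 1/0.37000 - 1 = 1.702703 >= 1
d/lambda <= 0.5, so the array can scan to endfire without grating lobes: theta_max = 90 deg

90 deg


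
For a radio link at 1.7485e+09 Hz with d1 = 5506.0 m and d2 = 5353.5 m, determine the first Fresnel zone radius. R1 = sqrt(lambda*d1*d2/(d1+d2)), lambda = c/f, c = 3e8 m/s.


lambda = c / f = 3.0000e+08 / 1.7485e+09 = 0.1715756 m
R1 = sqrt(0.1715756 * 5506.0 * 5353.5 / (5506.0 + 5353.5)) = 21.58 m

21.58 m


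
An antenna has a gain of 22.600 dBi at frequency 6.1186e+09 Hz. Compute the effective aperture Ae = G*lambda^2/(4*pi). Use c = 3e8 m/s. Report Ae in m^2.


lambda = c / f = 3.0000e+08 / 6.1186e+09 = 0.04903082 m
G_linear = 10^(22.600/10) = 181.9701
Ae = G_linear * lambda^2 / (4*pi) = 181.9701 * 0.04903082^2 / (4*pi) = 0.03481 m^2

0.03481 m^2


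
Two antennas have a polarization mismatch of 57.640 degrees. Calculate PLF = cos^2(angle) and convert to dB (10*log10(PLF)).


PLF_linear = cos^2(57.640 deg) = 0.2864789
PLF_dB = 10 * log10(0.2864789) = -5.429 dB

-5.429 dB


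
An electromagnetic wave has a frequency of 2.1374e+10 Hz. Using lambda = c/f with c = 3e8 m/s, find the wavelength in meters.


lambda = c / f = 3.0000e+08 / 2.1374e+10 = 0.01404 m

0.01404 m


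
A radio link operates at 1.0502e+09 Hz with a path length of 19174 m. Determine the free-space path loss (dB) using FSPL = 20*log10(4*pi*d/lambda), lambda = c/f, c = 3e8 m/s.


lambda = c / f = 3.0000e+08 / 1.0502e+09 = 0.2856599 m
FSPL = 20 * log10(4*pi*19174/0.2856599) = 118.5 dB

118.5 dB


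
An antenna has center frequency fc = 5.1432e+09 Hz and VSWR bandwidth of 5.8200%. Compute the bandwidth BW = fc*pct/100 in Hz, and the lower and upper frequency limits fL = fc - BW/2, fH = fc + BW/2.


BW = 5.1432e+09 * 5.8200/100 = 2.993342e+08 Hz
fL = 5.1432e+09 - 2.993342e+08/2 = 4.994e+09 Hz
fH = 5.1432e+09 + 2.993342e+08/2 = 5.293e+09 Hz

BW=2.993e+08 Hz, fL=4.994e+09 Hz, fH=5.293e+09 Hz


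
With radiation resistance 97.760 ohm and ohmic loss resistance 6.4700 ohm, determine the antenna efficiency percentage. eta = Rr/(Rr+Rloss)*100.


eta = 97.760 / (97.760 + 6.4700) * 100 = 93.79%

93.79%


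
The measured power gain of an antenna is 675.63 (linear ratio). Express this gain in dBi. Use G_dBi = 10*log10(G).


G_dBi = 10 * log10(675.63) = 28.30 dBi

28.30 dBi


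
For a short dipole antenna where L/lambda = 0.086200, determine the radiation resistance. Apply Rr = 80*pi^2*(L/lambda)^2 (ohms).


Rr = 80 * pi^2 * (0.086200)^2 = 80 * 9.869604 * 7.430440e-03 = 5.867 ohm

5.867 ohm


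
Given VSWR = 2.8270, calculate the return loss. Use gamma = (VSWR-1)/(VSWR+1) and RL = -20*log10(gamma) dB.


gamma = (2.8270 - 1) / (2.8270 + 1) = 0.4773974
RL = -20 * log10(0.4773974) = 6.422 dB

6.422 dB


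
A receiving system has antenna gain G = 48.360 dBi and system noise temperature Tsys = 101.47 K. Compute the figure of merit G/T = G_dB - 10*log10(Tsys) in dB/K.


G/T = 48.360 - 10*log10(101.47) = 48.360 - 20.06338 = 28.30 dB/K

28.30 dB/K


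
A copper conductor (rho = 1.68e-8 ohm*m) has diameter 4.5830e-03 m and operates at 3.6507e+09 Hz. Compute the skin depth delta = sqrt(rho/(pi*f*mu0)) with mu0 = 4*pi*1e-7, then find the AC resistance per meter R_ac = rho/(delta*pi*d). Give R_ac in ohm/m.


delta = sqrt(1.68e-8 / (pi * 3.6507e+09 * 4*pi*1e-7)) = 1.079659e-06 m
R_ac = 1.68e-8 / (1.079659e-06 * pi * 4.5830e-03) = 1.081 ohm/m

1.081 ohm/m


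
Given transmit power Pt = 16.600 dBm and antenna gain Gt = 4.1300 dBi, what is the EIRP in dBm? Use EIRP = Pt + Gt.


EIRP = Pt + Gt = 16.600 + 4.1300 = 20.73 dBm

20.73 dBm


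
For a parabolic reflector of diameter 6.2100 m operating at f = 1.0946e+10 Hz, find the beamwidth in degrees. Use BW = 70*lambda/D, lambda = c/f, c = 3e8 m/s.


lambda = c / f = 3.0000e+08 / 1.0946e+10 = 0.02740727 m
BW = 70 * 0.02740727 / 6.2100 = 0.3089 deg

0.3089 deg


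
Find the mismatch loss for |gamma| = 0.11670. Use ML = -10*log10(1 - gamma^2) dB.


ML = -10 * log10(1 - 0.11670^2) = -10 * log10(0.98638111) = 0.05955 dB

0.05955 dB


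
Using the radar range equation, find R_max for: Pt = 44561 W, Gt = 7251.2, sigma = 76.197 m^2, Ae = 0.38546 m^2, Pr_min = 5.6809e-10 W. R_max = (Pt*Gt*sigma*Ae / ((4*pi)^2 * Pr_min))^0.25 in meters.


R^4 = 44561*7251.2*76.197*0.38546 / ((4*pi)^2 * 5.6809e-10) = 1.057901e+17
R_max = 1.057901e+17^0.25 = 18035 m

18035 m


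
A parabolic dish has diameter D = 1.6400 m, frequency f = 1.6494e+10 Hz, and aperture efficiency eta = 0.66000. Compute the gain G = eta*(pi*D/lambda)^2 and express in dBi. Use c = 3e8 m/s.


lambda = c / f = 3.0000e+08 / 1.6494e+10 = 0.01818843 m
G_linear = 0.66000 * (pi * 1.6400 / 0.01818843)^2 = 52959.14
G_dBi = 10 * log10(52959.14) = 47.24 dBi

47.24 dBi


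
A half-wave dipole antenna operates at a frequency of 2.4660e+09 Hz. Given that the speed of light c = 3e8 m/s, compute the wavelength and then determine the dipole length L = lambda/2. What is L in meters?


lambda = c / f = 3.0000e+08 / 2.4660e+09 = 0.1216545 m
L = lambda / 2 = 0.1216545 / 2 = 0.06083 m

0.06083 m


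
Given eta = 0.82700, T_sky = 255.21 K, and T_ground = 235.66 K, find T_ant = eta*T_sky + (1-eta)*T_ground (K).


T_ant = 0.82700 * 255.21 + (1 - 0.82700) * 235.66 = 251.8 K

251.8 K


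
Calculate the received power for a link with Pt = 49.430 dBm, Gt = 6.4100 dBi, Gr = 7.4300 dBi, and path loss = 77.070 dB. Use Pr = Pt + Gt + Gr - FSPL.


Pr = 49.430 + 6.4100 + 7.4300 - 77.070 = -13.80 dBm

-13.80 dBm


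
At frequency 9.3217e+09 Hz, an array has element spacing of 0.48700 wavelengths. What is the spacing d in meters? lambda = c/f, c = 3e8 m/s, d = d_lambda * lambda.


lambda = c / f = 3.0000e+08 / 9.3217e+09 = 0.03218297 m
d = 0.48700 * 0.03218297 = 0.01567 m

0.01567 m


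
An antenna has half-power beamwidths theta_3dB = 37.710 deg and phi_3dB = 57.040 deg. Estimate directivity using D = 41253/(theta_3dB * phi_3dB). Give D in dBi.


D_linear = 41253 / (37.710 * 57.040) = 19.17871
D_dBi = 10 * log10(19.17871) = 12.83 dBi

12.83 dBi


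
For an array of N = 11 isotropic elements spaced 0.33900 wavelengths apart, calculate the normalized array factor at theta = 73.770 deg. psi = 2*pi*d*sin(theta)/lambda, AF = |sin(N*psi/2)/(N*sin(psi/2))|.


psi = 2*pi*0.33900*sin(73.770 deg) = 2.045114 rad
AF = |sin(11*2.045114/2) / (11*sin(2.045114/2))| = 0.1031

0.1031


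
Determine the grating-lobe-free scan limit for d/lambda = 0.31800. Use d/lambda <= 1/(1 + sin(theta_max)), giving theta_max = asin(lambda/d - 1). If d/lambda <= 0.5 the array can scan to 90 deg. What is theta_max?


lambda/d - 1 = 1/0.31800 - 1 = 2.144654 >= 1
d/lambda <= 0.5, so the array can scan to endfire without grating lobes: theta_max = 90 deg

90 deg


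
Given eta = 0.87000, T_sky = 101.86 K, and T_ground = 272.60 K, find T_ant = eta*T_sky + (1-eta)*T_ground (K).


T_ant = 0.87000 * 101.86 + (1 - 0.87000) * 272.60 = 124.1 K

124.1 K


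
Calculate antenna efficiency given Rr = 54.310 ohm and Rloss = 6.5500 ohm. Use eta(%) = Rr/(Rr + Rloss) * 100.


eta = 54.310 / (54.310 + 6.5500) * 100 = 89.24%

89.24%


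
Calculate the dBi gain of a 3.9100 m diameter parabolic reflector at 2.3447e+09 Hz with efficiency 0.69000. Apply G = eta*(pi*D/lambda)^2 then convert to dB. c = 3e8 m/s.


lambda = c / f = 3.0000e+08 / 2.3447e+09 = 0.1279481 m
G_linear = 0.69000 * (pi * 3.9100 / 0.1279481)^2 = 6359.671
G_dBi = 10 * log10(6359.671) = 38.03 dBi

38.03 dBi


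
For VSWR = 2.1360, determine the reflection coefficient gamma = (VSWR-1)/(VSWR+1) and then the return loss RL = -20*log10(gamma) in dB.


gamma = (2.1360 - 1) / (2.1360 + 1) = 0.3622449
RL = -20 * log10(0.3622449) = 8.820 dB

8.820 dB


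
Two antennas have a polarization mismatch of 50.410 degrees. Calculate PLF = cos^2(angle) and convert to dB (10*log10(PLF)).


PLF_linear = cos^2(50.410 deg) = 0.4061379
PLF_dB = 10 * log10(0.4061379) = -3.913 dB

-3.913 dB


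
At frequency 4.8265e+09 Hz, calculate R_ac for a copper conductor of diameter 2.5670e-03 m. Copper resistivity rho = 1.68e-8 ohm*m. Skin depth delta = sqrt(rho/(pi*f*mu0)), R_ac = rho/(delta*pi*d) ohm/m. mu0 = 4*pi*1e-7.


delta = sqrt(1.68e-8 / (pi * 4.8265e+09 * 4*pi*1e-7)) = 9.389849e-07 m
R_ac = 1.68e-8 / (9.389849e-07 * pi * 2.5670e-03) = 2.219 ohm/m

2.219 ohm/m


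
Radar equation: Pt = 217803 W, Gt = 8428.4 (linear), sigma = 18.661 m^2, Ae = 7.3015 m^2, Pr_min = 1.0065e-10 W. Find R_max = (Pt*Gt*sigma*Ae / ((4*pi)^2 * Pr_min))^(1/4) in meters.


R^4 = 217803*8428.4*18.661*7.3015 / ((4*pi)^2 * 1.0065e-10) = 1.573702e+19
R_max = 1.573702e+19^0.25 = 62984 m

62984 m


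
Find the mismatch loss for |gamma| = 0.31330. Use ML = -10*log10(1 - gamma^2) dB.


ML = -10 * log10(1 - 0.31330^2) = -10 * log10(0.90184311) = 0.4487 dB

0.4487 dB


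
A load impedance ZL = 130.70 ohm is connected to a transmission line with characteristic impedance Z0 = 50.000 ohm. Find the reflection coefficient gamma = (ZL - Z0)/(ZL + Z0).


gamma = (130.70 - 50.000) / (130.70 + 50.000) = 0.4466

0.4466


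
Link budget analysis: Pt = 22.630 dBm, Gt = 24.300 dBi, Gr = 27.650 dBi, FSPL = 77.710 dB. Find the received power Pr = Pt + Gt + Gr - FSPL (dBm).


Pr = 22.630 + 24.300 + 27.650 - 77.710 = -3.13 dBm

-3.13 dBm


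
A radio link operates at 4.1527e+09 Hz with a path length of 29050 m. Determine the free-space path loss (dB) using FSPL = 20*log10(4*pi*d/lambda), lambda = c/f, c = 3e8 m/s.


lambda = c / f = 3.0000e+08 / 4.1527e+09 = 0.07224216 m
FSPL = 20 * log10(4*pi*29050/0.07224216) = 134.1 dB

134.1 dB


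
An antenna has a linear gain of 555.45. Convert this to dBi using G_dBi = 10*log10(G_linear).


G_dBi = 10 * log10(555.45) = 27.45 dBi

27.45 dBi


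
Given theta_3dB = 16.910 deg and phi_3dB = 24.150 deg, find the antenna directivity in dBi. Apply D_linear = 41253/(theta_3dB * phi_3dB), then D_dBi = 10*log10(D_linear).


D_linear = 41253 / (16.910 * 24.150) = 101.0171
D_dBi = 10 * log10(101.0171) = 20.04 dBi

20.04 dBi


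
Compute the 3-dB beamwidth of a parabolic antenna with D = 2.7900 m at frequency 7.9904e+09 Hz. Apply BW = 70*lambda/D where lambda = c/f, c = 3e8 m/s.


lambda = c / f = 3.0000e+08 / 7.9904e+09 = 0.03754505 m
BW = 70 * 0.03754505 / 2.7900 = 0.9420 deg

0.9420 deg


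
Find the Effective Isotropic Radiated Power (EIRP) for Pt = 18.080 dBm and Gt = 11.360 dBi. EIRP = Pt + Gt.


EIRP = Pt + Gt = 18.080 + 11.360 = 29.44 dBm

29.44 dBm


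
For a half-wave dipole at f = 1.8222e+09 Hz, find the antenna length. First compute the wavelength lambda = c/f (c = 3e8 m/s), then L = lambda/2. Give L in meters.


lambda = c / f = 3.0000e+08 / 1.8222e+09 = 0.1646362 m
L = lambda / 2 = 0.1646362 / 2 = 0.08232 m

0.08232 m


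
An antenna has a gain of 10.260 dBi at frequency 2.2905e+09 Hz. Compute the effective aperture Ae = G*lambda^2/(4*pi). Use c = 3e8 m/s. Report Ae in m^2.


lambda = c / f = 3.0000e+08 / 2.2905e+09 = 0.1309758 m
G_linear = 10^(10.260/10) = 10.61696
Ae = G_linear * lambda^2 / (4*pi) = 10.61696 * 0.1309758^2 / (4*pi) = 0.01449 m^2

0.01449 m^2


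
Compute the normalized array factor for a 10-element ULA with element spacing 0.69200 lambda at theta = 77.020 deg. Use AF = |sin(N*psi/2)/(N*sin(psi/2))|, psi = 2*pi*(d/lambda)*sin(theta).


psi = 2*pi*0.69200*sin(77.020 deg) = 4.236867 rad
AF = |sin(10*4.236867/2) / (10*sin(4.236867/2))| = 0.08458

0.08458


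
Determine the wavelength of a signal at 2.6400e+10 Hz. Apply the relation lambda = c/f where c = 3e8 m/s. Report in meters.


lambda = c / f = 3.0000e+08 / 2.6400e+10 = 0.01136 m

0.01136 m


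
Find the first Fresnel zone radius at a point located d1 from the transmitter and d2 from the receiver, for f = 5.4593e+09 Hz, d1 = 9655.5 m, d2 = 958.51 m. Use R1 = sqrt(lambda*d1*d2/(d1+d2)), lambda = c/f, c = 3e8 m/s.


lambda = c / f = 3.0000e+08 / 5.4593e+09 = 0.05495210 m
R1 = sqrt(0.05495210 * 9655.5 * 958.51 / (9655.5 + 958.51)) = 6.922 m

6.922 m


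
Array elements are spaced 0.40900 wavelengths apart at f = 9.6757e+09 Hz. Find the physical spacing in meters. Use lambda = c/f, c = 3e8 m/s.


lambda = c / f = 3.0000e+08 / 9.6757e+09 = 0.03100551 m
d = 0.40900 * 0.03100551 = 0.01268 m

0.01268 m


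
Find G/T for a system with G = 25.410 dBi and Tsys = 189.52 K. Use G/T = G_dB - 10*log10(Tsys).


G/T = 25.410 - 10*log10(189.52) = 25.410 - 22.77655 = 2.633 dB/K

2.633 dB/K


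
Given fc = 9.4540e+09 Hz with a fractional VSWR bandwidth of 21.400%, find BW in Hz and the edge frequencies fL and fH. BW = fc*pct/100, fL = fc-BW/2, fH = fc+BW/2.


BW = 9.4540e+09 * 21.400/100 = 2.023156e+09 Hz
fL = 9.4540e+09 - 2.023156e+09/2 = 8.442e+09 Hz
fH = 9.4540e+09 + 2.023156e+09/2 = 1.047e+10 Hz

BW=2.023e+09 Hz, fL=8.442e+09 Hz, fH=1.047e+10 Hz


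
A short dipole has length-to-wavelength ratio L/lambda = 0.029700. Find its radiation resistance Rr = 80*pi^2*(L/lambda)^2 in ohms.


Rr = 80 * pi^2 * (0.029700)^2 = 80 * 9.869604 * 8.820900e-04 = 0.6965 ohm

0.6965 ohm


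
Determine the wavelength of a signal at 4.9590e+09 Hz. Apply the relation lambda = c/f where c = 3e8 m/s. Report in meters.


lambda = c / f = 3.0000e+08 / 4.9590e+09 = 0.06050 m

0.06050 m


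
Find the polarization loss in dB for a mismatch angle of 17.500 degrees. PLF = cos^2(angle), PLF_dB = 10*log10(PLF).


PLF_linear = cos^2(17.500 deg) = 0.9095760
PLF_dB = 10 * log10(0.9095760) = -0.4116 dB

-0.4116 dB


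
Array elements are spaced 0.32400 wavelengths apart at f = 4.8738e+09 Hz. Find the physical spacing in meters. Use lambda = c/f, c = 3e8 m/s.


lambda = c / f = 3.0000e+08 / 4.8738e+09 = 0.06155361 m
d = 0.32400 * 0.06155361 = 0.01994 m

0.01994 m


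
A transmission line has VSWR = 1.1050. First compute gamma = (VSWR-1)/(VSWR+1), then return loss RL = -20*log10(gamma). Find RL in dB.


gamma = (1.1050 - 1) / (1.1050 + 1) = 0.04988124
RL = -20 * log10(0.04988124) = 26.04 dB

26.04 dB


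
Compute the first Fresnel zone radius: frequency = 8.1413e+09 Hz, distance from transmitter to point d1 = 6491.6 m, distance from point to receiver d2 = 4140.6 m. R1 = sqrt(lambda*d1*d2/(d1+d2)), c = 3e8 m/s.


lambda = c / f = 3.0000e+08 / 8.1413e+09 = 0.03684915 m
R1 = sqrt(0.03684915 * 6491.6 * 4140.6 / (6491.6 + 4140.6)) = 9.652 m

9.652 m


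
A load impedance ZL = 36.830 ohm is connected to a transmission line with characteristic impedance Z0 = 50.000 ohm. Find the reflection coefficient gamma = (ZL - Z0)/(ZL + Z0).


gamma = (36.830 - 50.000) / (36.830 + 50.000) = -0.1517

-0.1517


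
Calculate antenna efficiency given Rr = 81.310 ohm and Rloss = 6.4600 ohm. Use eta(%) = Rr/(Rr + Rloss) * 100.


eta = 81.310 / (81.310 + 6.4600) * 100 = 92.64%

92.64%


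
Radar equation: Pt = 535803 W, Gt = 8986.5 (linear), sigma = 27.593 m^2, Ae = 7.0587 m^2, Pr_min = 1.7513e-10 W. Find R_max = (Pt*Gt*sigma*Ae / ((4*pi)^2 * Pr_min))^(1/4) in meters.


R^4 = 535803*8986.5*27.593*7.0587 / ((4*pi)^2 * 1.7513e-10) = 3.391088e+19
R_max = 3.391088e+19^0.25 = 76311 m

76311 m


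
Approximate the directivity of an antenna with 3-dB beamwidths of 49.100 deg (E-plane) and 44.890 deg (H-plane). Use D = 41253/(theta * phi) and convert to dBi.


D_linear = 41253 / (49.100 * 44.890) = 18.71649
D_dBi = 10 * log10(18.71649) = 12.72 dBi

12.72 dBi


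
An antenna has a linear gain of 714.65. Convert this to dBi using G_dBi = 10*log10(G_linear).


G_dBi = 10 * log10(714.65) = 28.54 dBi

28.54 dBi


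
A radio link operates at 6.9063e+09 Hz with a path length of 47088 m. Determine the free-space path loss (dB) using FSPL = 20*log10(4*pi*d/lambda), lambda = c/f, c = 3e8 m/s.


lambda = c / f = 3.0000e+08 / 6.9063e+09 = 0.04343860 m
FSPL = 20 * log10(4*pi*47088/0.04343860) = 142.7 dB

142.7 dB


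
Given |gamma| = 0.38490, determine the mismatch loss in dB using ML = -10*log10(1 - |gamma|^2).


ML = -10 * log10(1 - 0.38490^2) = -10 * log10(0.85185199) = 0.6964 dB

0.6964 dB


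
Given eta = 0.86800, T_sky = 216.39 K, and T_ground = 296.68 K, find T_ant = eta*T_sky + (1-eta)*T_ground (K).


T_ant = 0.86800 * 216.39 + (1 - 0.86800) * 296.68 = 227.0 K

227.0 K


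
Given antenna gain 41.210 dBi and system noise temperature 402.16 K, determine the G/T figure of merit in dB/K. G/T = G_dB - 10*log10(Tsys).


G/T = 41.210 - 10*log10(402.16) = 41.210 - 26.04399 = 15.17 dB/K

15.17 dB/K


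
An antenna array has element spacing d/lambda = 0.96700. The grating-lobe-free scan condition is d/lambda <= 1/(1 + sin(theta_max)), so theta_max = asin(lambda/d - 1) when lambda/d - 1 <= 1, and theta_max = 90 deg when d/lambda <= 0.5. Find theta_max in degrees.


lambda/d - 1 = 1/0.96700 - 1 = 0.03412616
theta_max = asin(0.03412616) = 1.956 deg

1.956 deg


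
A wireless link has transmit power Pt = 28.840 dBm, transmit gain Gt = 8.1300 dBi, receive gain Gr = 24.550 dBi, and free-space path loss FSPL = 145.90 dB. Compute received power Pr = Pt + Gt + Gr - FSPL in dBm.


Pr = 28.840 + 8.1300 + 24.550 - 145.90 = -84.38 dBm

-84.38 dBm


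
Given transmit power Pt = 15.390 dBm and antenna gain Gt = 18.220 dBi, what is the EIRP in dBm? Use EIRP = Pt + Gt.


EIRP = Pt + Gt = 15.390 + 18.220 = 33.61 dBm

33.61 dBm


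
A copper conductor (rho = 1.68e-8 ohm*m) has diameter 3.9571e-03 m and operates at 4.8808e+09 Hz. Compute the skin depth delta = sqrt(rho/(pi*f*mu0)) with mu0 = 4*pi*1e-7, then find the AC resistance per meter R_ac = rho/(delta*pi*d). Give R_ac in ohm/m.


delta = sqrt(1.68e-8 / (pi * 4.8808e+09 * 4*pi*1e-7)) = 9.337471e-07 m
R_ac = 1.68e-8 / (9.337471e-07 * pi * 3.9571e-03) = 1.447 ohm/m

1.447 ohm/m
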